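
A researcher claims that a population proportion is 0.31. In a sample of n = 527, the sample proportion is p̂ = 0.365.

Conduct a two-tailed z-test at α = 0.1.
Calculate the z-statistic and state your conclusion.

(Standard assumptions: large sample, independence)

H₀: p = 0.31, H₁: p ≠ 0.31
Standard error: SE = √(p₀(1-p₀)/n) = √(0.31×0.69/527) = 0.020147
z-statistic: z = (p̂ - p₀)/SE = (0.365 - 0.31)/0.020147 = 2.7299
Critical value: z_0.05 = ±1.645
p-value = 0.0063
Decision: reject H₀ at α = 0.1

Answer: z = 2.7299, reject H₀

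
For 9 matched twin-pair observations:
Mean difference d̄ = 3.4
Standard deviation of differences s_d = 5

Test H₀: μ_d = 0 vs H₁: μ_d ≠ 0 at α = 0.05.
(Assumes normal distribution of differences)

Answer: t = 2.0400, fail to reject H₀

Derivation:
df = n - 1 = 8
SE = s_d/√n = 5/√9 = 1.6667
t = d̄/SE = 3.4/1.6667 = 2.0400
Critical value: t_{0.025,8} = ±2.306
p-value ≈ 0.0757
Decision: fail to reject H₀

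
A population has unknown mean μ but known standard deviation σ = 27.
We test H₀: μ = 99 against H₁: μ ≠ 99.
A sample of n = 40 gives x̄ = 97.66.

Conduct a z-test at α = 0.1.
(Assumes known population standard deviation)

Standard error: SE = σ/√n = 27/√40 = 4.2691
z-statistic: z = (x̄ - μ₀)/SE = (97.66 - 99)/4.2691 = -0.3139
Critical value: ±1.645
p-value = 0.7536
Decision: fail to reject H₀

Answer: z = -0.3139, fail to reject H₀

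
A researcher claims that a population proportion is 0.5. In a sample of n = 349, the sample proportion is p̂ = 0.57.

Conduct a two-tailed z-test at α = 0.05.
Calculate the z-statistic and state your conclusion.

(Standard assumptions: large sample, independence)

Answer: z = 2.6155, reject H₀

Derivation:
H₀: p = 0.5, H₁: p ≠ 0.5
Standard error: SE = √(p₀(1-p₀)/n) = √(0.5×0.5/349) = 0.026764
z-statistic: z = (p̂ - p₀)/SE = (0.57 - 0.5)/0.026764 = 2.6155
Critical value: z_0.025 = ±1.960
p-value = 0.0089
Decision: reject H₀ at α = 0.05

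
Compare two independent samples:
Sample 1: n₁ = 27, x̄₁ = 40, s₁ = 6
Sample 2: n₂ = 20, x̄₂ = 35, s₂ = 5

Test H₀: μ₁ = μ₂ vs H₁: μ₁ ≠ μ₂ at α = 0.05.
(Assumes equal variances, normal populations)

Answer: t = 3.0266, reject H₀

Derivation:
Pooled variance: s²_p = [26×6² + 19×5²]/(45) = 31.3556
s_p = 5.5996
SE = s_p×√(1/n₁ + 1/n₂) = 5.5996×√(1/27 + 1/20) = 1.6520
t = (x̄₁ - x̄₂)/SE = (40 - 35)/1.6520 = 3.0266
df = 45, t-critical = ±2.014
Decision: reject H₀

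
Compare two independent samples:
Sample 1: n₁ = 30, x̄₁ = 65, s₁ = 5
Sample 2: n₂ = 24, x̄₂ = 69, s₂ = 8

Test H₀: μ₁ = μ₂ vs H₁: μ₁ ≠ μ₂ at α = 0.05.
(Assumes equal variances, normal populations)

Pooled variance: s²_p = [29×5² + 23×8²]/(52) = 42.2500
s_p = 6.5000
SE = s_p×√(1/n₁ + 1/n₂) = 6.5000×√(1/30 + 1/24) = 1.7801
t = (x̄₁ - x̄₂)/SE = (65 - 69)/1.7801 = -2.2471
df = 52, t-critical = ±2.007
Decision: reject H₀

Answer: t = -2.2471, reject H₀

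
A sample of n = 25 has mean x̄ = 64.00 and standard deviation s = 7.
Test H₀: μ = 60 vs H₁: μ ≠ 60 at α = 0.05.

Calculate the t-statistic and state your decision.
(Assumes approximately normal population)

Answer: t = 2.8571, reject H₀

Derivation:
df = n - 1 = 24
SE = s/√n = 7/√25 = 1.4000
t = (x̄ - μ₀)/SE = (64.00 - 60)/1.4000 = 2.8571
Critical value: t_{0.025,24} = ±2.064
p-value ≈ 0.0087
Decision: reject H₀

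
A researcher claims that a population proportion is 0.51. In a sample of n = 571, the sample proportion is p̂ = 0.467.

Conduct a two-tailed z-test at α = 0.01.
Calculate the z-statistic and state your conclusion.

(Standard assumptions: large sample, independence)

Answer: z = -2.0554, fail to reject H₀

Derivation:
H₀: p = 0.51, H₁: p ≠ 0.51
Standard error: SE = √(p₀(1-p₀)/n) = √(0.51×0.49/571) = 0.020920
z-statistic: z = (p̂ - p₀)/SE = (0.467 - 0.51)/0.020920 = -2.0554
Critical value: z_0.005 = ±2.576
p-value = 0.0398
Decision: fail to reject H₀ at α = 0.01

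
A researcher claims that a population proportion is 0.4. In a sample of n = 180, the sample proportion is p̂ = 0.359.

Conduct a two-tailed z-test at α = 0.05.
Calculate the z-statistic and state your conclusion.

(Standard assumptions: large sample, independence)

H₀: p = 0.4, H₁: p ≠ 0.4
Standard error: SE = √(p₀(1-p₀)/n) = √(0.4×0.6/180) = 0.036515
z-statistic: z = (p̂ - p₀)/SE = (0.359 - 0.4)/0.036515 = -1.1228
Critical value: z_0.025 = ±1.960
p-value = 0.2615
Decision: fail to reject H₀ at α = 0.05

Answer: z = -1.1228, fail to reject H₀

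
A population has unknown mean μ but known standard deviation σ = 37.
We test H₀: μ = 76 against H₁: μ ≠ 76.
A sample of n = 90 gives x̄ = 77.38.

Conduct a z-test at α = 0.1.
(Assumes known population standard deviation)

Standard error: SE = σ/√n = 37/√90 = 3.9001
z-statistic: z = (x̄ - μ₀)/SE = (77.38 - 76)/3.9001 = 0.3538
Critical value: ±1.645
p-value = 0.7235
Decision: fail to reject H₀

Answer: z = 0.3538, fail to reject H₀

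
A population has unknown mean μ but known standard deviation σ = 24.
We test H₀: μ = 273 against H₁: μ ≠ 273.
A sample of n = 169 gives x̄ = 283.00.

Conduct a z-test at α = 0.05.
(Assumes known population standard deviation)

Answer: z = 5.4165, reject H₀

Derivation:
Standard error: SE = σ/√n = 24/√169 = 1.8462
z-statistic: z = (x̄ - μ₀)/SE = (283.00 - 273)/1.8462 = 5.4165
Critical value: ±1.960
p-value < 0.0001
Decision: reject H₀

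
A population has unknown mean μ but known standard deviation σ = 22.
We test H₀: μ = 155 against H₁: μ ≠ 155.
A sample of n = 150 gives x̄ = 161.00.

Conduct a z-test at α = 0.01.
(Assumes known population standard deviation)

Answer: z = 3.3402, reject H₀

Derivation:
Standard error: SE = σ/√n = 22/√150 = 1.7963
z-statistic: z = (x̄ - μ₀)/SE = (161.00 - 155)/1.7963 = 3.3402
Critical value: ±2.576
p-value = 0.0008
Decision: reject H₀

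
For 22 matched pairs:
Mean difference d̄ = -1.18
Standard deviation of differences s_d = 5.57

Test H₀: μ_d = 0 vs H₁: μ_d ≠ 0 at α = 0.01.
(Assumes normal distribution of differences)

df = n - 1 = 21
SE = s_d/√n = 5.57/√22 = 1.1875
t = d̄/SE = -1.18/1.1875 = -0.9937
Critical value: t_{0.005,21} = ±2.831
p-value ≈ 0.3317
Decision: fail to reject H₀

Answer: t = -0.9937, fail to reject H₀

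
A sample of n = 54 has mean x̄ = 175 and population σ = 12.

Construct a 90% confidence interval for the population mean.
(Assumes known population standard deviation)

Confidence level: 90%, α = 0.1
z_0.05 = 1.645
SE = σ/√n = 12/√54 = 1.6330
Margin of error = 1.645 × 1.6330 = 2.6863
CI: x̄ ± margin = 175 ± 2.6863
CI: (172.3137, 177.6863)

Answer: (172.3137, 177.6863)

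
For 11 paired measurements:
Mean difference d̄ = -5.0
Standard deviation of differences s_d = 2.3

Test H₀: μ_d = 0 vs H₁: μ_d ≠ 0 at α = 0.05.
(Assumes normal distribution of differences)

df = n - 1 = 10
SE = s_d/√n = 2.3/√11 = 0.6935
t = d̄/SE = -5.0/0.6935 = -7.2098
Critical value: t_{0.025,10} = ±2.228
p-value < 0.0001
Decision: reject H₀

Answer: t = -7.2098, reject H₀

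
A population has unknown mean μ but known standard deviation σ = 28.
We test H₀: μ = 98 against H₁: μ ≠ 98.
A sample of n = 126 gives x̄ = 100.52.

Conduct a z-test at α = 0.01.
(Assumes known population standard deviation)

Answer: z = 1.0103, fail to reject H₀

Derivation:
Standard error: SE = σ/√n = 28/√126 = 2.4944
z-statistic: z = (x̄ - μ₀)/SE = (100.52 - 98)/2.4944 = 1.0103
Critical value: ±2.576
p-value = 0.3124
Decision: fail to reject H₀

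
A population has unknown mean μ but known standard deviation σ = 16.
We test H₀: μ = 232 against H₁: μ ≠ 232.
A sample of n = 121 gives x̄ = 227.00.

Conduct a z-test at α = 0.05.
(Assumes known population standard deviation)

Answer: z = -3.4376, reject H₀

Derivation:
Standard error: SE = σ/√n = 16/√121 = 1.4545
z-statistic: z = (x̄ - μ₀)/SE = (227.00 - 232)/1.4545 = -3.4376
Critical value: ±1.960
p-value = 0.0006
Decision: reject H₀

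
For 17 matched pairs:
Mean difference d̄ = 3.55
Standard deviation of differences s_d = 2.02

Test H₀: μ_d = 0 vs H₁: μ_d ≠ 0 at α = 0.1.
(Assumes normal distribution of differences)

Answer: t = 7.2464, reject H₀

Derivation:
df = n - 1 = 16
SE = s_d/√n = 2.02/√17 = 0.4899
t = d̄/SE = 3.55/0.4899 = 7.2464
Critical value: t_{0.05,16} = ±1.746
p-value < 0.0001
Decision: reject H₀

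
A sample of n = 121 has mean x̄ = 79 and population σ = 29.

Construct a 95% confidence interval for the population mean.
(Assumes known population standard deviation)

Answer: (73.8327, 84.1673)

Derivation:
Confidence level: 95%, α = 0.05
z_0.025 = 1.960
SE = σ/√n = 29/√121 = 2.6364
Margin of error = 1.960 × 2.6364 = 5.1673
CI: x̄ ± margin = 79 ± 5.1673
CI: (73.8327, 84.1673)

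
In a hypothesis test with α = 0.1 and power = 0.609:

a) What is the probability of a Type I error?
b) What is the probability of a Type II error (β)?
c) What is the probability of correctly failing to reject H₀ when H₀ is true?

Answer: a) 0.1, b) 0.391, c) 0.9

Derivation:
a) Type I error probability = α = 0.1
b) Power = P(reject H₀ | H₁ true) = 1 - β = 0.609, so Type II error probability = β = 1 - Power = 0.391
c) P(fail to reject H₀ | H₀ true) = 1 - α = 0.9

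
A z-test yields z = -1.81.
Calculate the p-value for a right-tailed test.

Answer: p-value ≈ 0.9649

Derivation:
For z = -1.81:
p = P(Z > -1.81) = 1 - Φ(-1.81) = 0.9649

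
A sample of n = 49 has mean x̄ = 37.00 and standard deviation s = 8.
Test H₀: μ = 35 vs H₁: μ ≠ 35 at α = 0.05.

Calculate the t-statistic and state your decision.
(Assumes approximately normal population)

Answer: t = 1.7499, fail to reject H₀

Derivation:
df = n - 1 = 48
SE = s/√n = 8/√49 = 1.1429
t = (x̄ - μ₀)/SE = (37.00 - 35)/1.1429 = 1.7499
Critical value: t_{0.025,48} = ±2.011
p-value ≈ 0.0865
Decision: fail to reject H₀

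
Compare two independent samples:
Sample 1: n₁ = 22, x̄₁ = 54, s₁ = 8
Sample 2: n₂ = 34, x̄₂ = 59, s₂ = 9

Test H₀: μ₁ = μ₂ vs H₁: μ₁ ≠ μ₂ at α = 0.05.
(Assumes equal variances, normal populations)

Answer: t = -2.1187, reject H₀

Derivation:
Pooled variance: s²_p = [21×8² + 33×9²]/(54) = 74.3889
s_p = 8.6249
SE = s_p×√(1/n₁ + 1/n₂) = 8.6249×√(1/22 + 1/34) = 2.3599
t = (x̄₁ - x̄₂)/SE = (54 - 59)/2.3599 = -2.1187
df = 54, t-critical = ±2.005
Decision: reject H₀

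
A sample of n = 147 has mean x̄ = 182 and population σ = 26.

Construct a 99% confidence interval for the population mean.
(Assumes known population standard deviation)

Answer: (176.4760, 187.5240)

Derivation:
Confidence level: 99%, α = 0.01
z_0.005 = 2.576
SE = σ/√n = 26/√147 = 2.1444
Margin of error = 2.576 × 2.1444 = 5.5240
CI: x̄ ± margin = 182 ± 5.5240
CI: (176.4760, 187.5240)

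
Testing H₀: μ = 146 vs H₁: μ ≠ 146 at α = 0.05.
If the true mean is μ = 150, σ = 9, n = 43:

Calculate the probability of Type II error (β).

SE = σ/√n = 9/√43 = 1.3725
Critical values: μ₀ ± z_0.025×SE = 146 ± 1.960×1.3725
Acceptance region: (143.3099, 148.6901)
Under H₁ (μ = 150): z_high = (148.6901 - 150)/1.3725 = -0.9544, z_low = (143.3099 - 150)/1.3725 = -4.8744
β = P(not reject | H₁) = Φ(-0.9544) - Φ(-4.8744) ≈ 0.1699

Answer: β ≈ 0.1699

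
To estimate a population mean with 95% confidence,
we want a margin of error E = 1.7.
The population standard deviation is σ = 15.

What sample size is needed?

Answer: n = 300

Derivation:
z_0.025 = 1.960
n = (z×σ/E)² = (1.960×15/1.7)²
n = 299.0865
Round up: n = 300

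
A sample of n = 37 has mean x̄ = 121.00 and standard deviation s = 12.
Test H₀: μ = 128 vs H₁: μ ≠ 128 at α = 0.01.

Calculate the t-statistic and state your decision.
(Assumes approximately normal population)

Answer: t = -3.5483, reject H₀

Derivation:
df = n - 1 = 36
SE = s/√n = 12/√37 = 1.9728
t = (x̄ - μ₀)/SE = (121.00 - 128)/1.9728 = -3.5483
Critical value: t_{0.005,36} = ±2.719
p-value ≈ 0.0011
Decision: reject H₀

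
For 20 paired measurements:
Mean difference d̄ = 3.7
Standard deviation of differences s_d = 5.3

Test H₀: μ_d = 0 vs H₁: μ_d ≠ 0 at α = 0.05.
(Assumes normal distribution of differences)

df = n - 1 = 19
SE = s_d/√n = 5.3/√20 = 1.1851
t = d̄/SE = 3.7/1.1851 = 3.1221
Critical value: t_{0.025,19} = ±2.093
p-value ≈ 0.0056
Decision: reject H₀

Answer: t = 3.1221, reject H₀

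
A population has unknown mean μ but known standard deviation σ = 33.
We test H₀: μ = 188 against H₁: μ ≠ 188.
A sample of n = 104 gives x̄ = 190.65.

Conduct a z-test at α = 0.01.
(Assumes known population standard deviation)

Standard error: SE = σ/√n = 33/√104 = 3.2359
z-statistic: z = (x̄ - μ₀)/SE = (190.65 - 188)/3.2359 = 0.8189
Critical value: ±2.576
p-value = 0.4128
Decision: fail to reject H₀

Answer: z = 0.8189, fail to reject H₀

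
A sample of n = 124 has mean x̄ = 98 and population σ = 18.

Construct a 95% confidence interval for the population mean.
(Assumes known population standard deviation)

Answer: (94.8319, 101.1681)

Derivation:
Confidence level: 95%, α = 0.05
z_0.025 = 1.960
SE = σ/√n = 18/√124 = 1.6164
Margin of error = 1.960 × 1.6164 = 3.1681
CI: x̄ ± margin = 98 ± 3.1681
CI: (94.8319, 101.1681)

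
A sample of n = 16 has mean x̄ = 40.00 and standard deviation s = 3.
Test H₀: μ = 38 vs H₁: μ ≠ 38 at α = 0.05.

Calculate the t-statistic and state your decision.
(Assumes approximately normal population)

Answer: t = 2.6667, reject H₀

Derivation:
df = n - 1 = 15
SE = s/√n = 3/√16 = 0.7500
t = (x̄ - μ₀)/SE = (40.00 - 38)/0.7500 = 2.6667
Critical value: t_{0.025,15} = ±2.131
p-value ≈ 0.0176
Decision: reject H₀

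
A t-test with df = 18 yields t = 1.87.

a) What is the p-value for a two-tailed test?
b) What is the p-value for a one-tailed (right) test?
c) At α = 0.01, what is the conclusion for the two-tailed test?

Answer: a) 0.0778, b) 0.0389, c) fail to reject H₀

Derivation:
Using t-distribution with df = 18:
a) Two-tailed: p = 2×P(T > 1.87) = 0.0778
b) One-tailed: p = P(T > 1.87) = 0.0389
c) 0.0778 ≥ 0.01, fail to reject H₀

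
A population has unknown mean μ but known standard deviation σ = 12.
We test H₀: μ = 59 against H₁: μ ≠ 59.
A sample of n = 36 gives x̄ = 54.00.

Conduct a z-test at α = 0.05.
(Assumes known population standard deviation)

Standard error: SE = σ/√n = 12/√36 = 2.0000
z-statistic: z = (x̄ - μ₀)/SE = (54.00 - 59)/2.0000 = -2.5000
Critical value: ±1.960
p-value = 0.0124
Decision: reject H₀

Answer: z = -2.5000, reject H₀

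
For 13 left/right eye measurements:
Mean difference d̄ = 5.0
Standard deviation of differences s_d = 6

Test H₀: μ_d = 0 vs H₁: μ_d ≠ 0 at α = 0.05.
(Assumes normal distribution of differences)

Answer: t = 3.0046, reject H₀

Derivation:
df = n - 1 = 12
SE = s_d/√n = 6/√13 = 1.6641
t = d̄/SE = 5.0/1.6641 = 3.0046
Critical value: t_{0.025,12} = ±2.179
p-value ≈ 0.0110
Decision: reject H₀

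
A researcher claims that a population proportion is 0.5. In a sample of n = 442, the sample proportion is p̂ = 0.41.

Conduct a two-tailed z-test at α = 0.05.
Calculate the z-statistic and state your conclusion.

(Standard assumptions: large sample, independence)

H₀: p = 0.5, H₁: p ≠ 0.5
Standard error: SE = √(p₀(1-p₀)/n) = √(0.5×0.5/442) = 0.023783
z-statistic: z = (p̂ - p₀)/SE = (0.41 - 0.5)/0.023783 = -3.7842
Critical value: z_0.025 = ±1.960
p-value = 0.0002
Decision: reject H₀ at α = 0.05

Answer: z = -3.7842, reject H₀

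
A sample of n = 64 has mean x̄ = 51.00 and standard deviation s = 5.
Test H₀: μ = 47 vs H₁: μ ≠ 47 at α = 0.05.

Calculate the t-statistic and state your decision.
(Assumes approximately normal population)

df = n - 1 = 63
SE = s/√n = 5/√64 = 0.6250
t = (x̄ - μ₀)/SE = (51.00 - 47)/0.6250 = 6.4000
Critical value: t_{0.025,63} = ±1.998
p-value < 0.0001
Decision: reject H₀

Answer: t = 6.4000, reject H₀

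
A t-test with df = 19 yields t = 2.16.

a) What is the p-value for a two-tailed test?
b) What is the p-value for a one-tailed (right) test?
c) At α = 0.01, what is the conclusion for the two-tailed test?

Answer: a) 0.0438, b) 0.0219, c) fail to reject H₀

Derivation:
Using t-distribution with df = 19:
a) Two-tailed: p = 2×P(T > 2.16) = 0.0438
b) One-tailed: p = P(T > 2.16) = 0.0219
c) 0.0438 ≥ 0.01, fail to reject H₀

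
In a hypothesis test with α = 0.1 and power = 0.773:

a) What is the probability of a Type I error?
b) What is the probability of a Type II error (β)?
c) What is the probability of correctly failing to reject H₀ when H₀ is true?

a) Type I error probability = α = 0.1
b) Power = P(reject H₀ | H₁ true) = 1 - β = 0.773, so Type II error probability = β = 1 - Power = 0.227
c) P(fail to reject H₀ | H₀ true) = 1 - α = 0.9

Answer: a) 0.1, b) 0.227, c) 0.9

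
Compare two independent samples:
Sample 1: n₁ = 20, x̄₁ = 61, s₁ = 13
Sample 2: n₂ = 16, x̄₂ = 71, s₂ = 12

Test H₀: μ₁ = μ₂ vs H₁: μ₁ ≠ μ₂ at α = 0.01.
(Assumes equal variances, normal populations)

Answer: t = -2.3721, fail to reject H₀

Derivation:
Pooled variance: s²_p = [19×13² + 15×12²]/(34) = 157.9706
s_p = 12.5686
SE = s_p×√(1/n₁ + 1/n₂) = 12.5686×√(1/20 + 1/16) = 4.2156
t = (x̄₁ - x̄₂)/SE = (61 - 71)/4.2156 = -2.3721
df = 34, t-critical = ±2.728
Decision: fail to reject H₀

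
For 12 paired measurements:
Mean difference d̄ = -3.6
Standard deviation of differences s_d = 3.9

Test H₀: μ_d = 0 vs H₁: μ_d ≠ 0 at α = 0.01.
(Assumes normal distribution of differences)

df = n - 1 = 11
SE = s_d/√n = 3.9/√12 = 1.1258
t = d̄/SE = -3.6/1.1258 = -3.1977
Critical value: t_{0.005,11} = ±3.106
p-value ≈ 0.0085
Decision: reject H₀

Answer: t = -3.1977, reject H₀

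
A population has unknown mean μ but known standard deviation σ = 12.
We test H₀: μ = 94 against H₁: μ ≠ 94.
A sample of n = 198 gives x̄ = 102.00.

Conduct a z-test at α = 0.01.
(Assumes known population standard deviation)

Answer: z = 9.3809, reject H₀

Derivation:
Standard error: SE = σ/√n = 12/√198 = 0.8528
z-statistic: z = (x̄ - μ₀)/SE = (102.00 - 94)/0.8528 = 9.3809
Critical value: ±2.576
p-value < 0.0001
Decision: reject H₀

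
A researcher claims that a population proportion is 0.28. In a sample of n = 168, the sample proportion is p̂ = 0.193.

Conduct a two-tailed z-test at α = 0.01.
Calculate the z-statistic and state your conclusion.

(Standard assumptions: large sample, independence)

H₀: p = 0.28, H₁: p ≠ 0.28
Standard error: SE = √(p₀(1-p₀)/n) = √(0.28×0.72/168) = 0.034641
z-statistic: z = (p̂ - p₀)/SE = (0.193 - 0.28)/0.034641 = -2.5115
Critical value: z_0.005 = ±2.576
p-value = 0.0120
Decision: fail to reject H₀ at α = 0.01

Answer: z = -2.5115, fail to reject H₀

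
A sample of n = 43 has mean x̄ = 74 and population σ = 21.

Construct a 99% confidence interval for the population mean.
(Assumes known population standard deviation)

Answer: (65.7504, 82.2496)

Derivation:
Confidence level: 99%, α = 0.01
z_0.005 = 2.576
SE = σ/√n = 21/√43 = 3.2025
Margin of error = 2.576 × 3.2025 = 8.2496
CI: x̄ ± margin = 74 ± 8.2496
CI: (65.7504, 82.2496)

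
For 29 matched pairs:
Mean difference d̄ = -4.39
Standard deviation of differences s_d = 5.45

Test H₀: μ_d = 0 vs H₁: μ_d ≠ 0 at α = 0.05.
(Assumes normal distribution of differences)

Answer: t = -4.3379, reject H₀

Derivation:
df = n - 1 = 28
SE = s_d/√n = 5.45/√29 = 1.0120
t = d̄/SE = -4.39/1.0120 = -4.3379
Critical value: t_{0.025,28} = ±2.048
p-value ≈ 0.0002
Decision: reject H₀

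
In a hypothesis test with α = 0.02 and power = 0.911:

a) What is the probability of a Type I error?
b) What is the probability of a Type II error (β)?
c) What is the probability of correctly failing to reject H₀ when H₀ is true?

a) Type I error probability = α = 0.02
b) Power = P(reject H₀ | H₁ true) = 1 - β = 0.911, so Type II error probability = β = 1 - Power = 0.089
c) P(fail to reject H₀ | H₀ true) = 1 - α = 0.98

Answer: a) 0.02, b) 0.089, c) 0.98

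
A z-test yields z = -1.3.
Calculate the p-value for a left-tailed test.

For z = -1.3:
p = P(Z < -1.3) = Φ(-1.3) = 0.0968

Answer: p-value ≈ 0.0968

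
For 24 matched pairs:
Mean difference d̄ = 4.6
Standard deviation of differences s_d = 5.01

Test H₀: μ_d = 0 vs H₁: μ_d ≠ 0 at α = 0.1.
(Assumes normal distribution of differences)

Answer: t = 4.4979, reject H₀

Derivation:
df = n - 1 = 23
SE = s_d/√n = 5.01/√24 = 1.0227
t = d̄/SE = 4.6/1.0227 = 4.4979
Critical value: t_{0.05,23} = ±1.714
p-value ≈ 0.0002
Decision: reject H₀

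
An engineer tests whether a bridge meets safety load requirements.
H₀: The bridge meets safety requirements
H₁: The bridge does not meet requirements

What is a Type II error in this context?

Answer: Declaring an unsafe bridge to be safe

Derivation:
Type I error: rejecting H₀ when it is actually true (false positive).
Type II error: failing to reject H₀ when H₁ is actually true (false negative).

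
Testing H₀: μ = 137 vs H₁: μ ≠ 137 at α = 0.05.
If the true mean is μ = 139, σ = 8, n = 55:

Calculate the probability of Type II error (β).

Answer: β ≈ 0.5421

Derivation:
SE = σ/√n = 8/√55 = 1.0787
Critical values: μ₀ ± z_0.025×SE = 137 ± 1.960×1.0787
Acceptance region: (134.8857, 139.1143)
Under H₁ (μ = 139): z_high = (139.1143 - 139)/1.0787 = 0.1060, z_low = (134.8857 - 139)/1.0787 = -3.8141
β = P(not reject | H₁) = Φ(0.1060) - Φ(-3.8141) ≈ 0.5421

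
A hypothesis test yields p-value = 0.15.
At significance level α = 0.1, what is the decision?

Compare p-value to α:
0.15 ≥ 0.1
Decision: fail to reject H₀

Answer: fail to reject H₀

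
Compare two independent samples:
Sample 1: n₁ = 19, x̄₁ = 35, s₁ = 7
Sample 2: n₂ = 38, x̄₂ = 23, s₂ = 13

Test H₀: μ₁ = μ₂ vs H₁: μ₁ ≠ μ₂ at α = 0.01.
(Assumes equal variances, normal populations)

Pooled variance: s²_p = [18×7² + 37×13²]/(55) = 129.7273
s_p = 11.3898
SE = s_p×√(1/n₁ + 1/n₂) = 11.3898×√(1/19 + 1/38) = 3.2003
t = (x̄₁ - x̄₂)/SE = (35 - 23)/3.2003 = 3.7496
df = 55, t-critical = ±2.668
Decision: reject H₀

Answer: t = 3.7496, reject H₀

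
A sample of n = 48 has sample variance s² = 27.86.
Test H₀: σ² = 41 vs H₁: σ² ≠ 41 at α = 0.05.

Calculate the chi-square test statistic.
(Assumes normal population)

df = n - 1 = 47
χ² = (n-1)s²/σ₀² = 47×27.86/41 = 31.9371
Critical values: χ²_{0.975,47} = 29.956, χ²_{0.025,47} = 67.821
Rejection region: χ² < 29.956 or χ² > 67.821
Decision: fail to reject H₀

Answer: χ² = 31.9371, fail to reject H₀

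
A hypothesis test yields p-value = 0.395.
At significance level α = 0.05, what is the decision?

Compare p-value to α:
0.395 ≥ 0.05
Decision: fail to reject H₀

Answer: fail to reject H₀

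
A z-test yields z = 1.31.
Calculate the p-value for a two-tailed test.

Answer: p-value ≈ 0.1902

Derivation:
For z = 1.31:
p = 2×P(Z > |1.31|) = 2×(1 - Φ(1.31)) = 0.1902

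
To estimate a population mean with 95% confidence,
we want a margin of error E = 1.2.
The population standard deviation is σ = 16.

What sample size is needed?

Answer: n = 683

Derivation:
z_0.025 = 1.960
n = (z×σ/E)² = (1.960×16/1.2)²
n = 682.9511
Round up: n = 683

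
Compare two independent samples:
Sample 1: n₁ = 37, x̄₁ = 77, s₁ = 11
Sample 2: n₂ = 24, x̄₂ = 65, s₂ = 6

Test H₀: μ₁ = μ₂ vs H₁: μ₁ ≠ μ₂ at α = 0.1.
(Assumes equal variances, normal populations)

Answer: t = 4.8844, reject H₀

Derivation:
Pooled variance: s²_p = [36×11² + 23×6²]/(59) = 87.8644
s_p = 9.3736
SE = s_p×√(1/n₁ + 1/n₂) = 9.3736×√(1/37 + 1/24) = 2.4568
t = (x̄₁ - x̄₂)/SE = (77 - 65)/2.4568 = 4.8844
df = 59, t-critical = ±1.671
Decision: reject H₀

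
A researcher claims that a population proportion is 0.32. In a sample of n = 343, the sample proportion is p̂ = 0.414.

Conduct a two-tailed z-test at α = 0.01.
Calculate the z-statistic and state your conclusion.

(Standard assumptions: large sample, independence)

Answer: z = 3.7321, reject H₀

Derivation:
H₀: p = 0.32, H₁: p ≠ 0.32
Standard error: SE = √(p₀(1-p₀)/n) = √(0.32×0.68/343) = 0.025187
z-statistic: z = (p̂ - p₀)/SE = (0.414 - 0.32)/0.025187 = 3.7321
Critical value: z_0.005 = ±2.576
p-value = 0.0002
Decision: reject H₀ at α = 0.01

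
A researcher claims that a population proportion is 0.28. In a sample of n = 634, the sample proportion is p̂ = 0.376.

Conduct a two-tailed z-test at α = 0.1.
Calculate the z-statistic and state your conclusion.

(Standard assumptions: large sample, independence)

H₀: p = 0.28, H₁: p ≠ 0.28
Standard error: SE = √(p₀(1-p₀)/n) = √(0.28×0.72/634) = 0.017832
z-statistic: z = (p̂ - p₀)/SE = (0.376 - 0.28)/0.017832 = 5.3836
Critical value: z_0.05 = ±1.645
p-value < 0.0001
Decision: reject H₀ at α = 0.1

Answer: z = 5.3836, reject H₀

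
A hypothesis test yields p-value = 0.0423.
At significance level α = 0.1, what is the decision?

Compare p-value to α:
0.0423 < 0.1
Decision: reject H₀

Answer: reject H₀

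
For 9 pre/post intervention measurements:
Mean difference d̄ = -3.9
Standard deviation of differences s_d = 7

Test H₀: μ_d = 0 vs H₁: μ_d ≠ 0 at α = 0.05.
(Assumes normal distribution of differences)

df = n - 1 = 8
SE = s_d/√n = 7/√9 = 2.3333
t = d̄/SE = -3.9/2.3333 = -1.6715
Critical value: t_{0.025,8} = ±2.306
p-value ≈ 0.1332
Decision: fail to reject H₀

Answer: t = -1.6715, fail to reject H₀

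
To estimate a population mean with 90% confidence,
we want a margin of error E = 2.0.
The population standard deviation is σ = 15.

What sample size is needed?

Answer: n = 153

Derivation:
z_0.05 = 1.645
n = (z×σ/E)² = (1.645×15/2.0)²
n = 152.2139
Round up: n = 153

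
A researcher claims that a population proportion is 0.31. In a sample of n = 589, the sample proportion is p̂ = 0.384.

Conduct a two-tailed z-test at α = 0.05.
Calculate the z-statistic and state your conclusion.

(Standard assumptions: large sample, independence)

Answer: z = 3.8831, reject H₀

Derivation:
H₀: p = 0.31, H₁: p ≠ 0.31
Standard error: SE = √(p₀(1-p₀)/n) = √(0.31×0.69/589) = 0.019057
z-statistic: z = (p̂ - p₀)/SE = (0.384 - 0.31)/0.019057 = 3.8831
Critical value: z_0.025 = ±1.960
p-value = 0.0001
Decision: reject H₀ at α = 0.05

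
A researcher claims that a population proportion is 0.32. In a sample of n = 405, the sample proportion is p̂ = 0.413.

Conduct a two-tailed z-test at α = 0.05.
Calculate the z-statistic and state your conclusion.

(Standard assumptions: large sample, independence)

Answer: z = 4.0123, reject H₀

Derivation:
H₀: p = 0.32, H₁: p ≠ 0.32
Standard error: SE = √(p₀(1-p₀)/n) = √(0.32×0.68/405) = 0.023179
z-statistic: z = (p̂ - p₀)/SE = (0.413 - 0.32)/0.023179 = 4.0123
Critical value: z_0.025 = ±1.960
p-value = 0.0001
Decision: reject H₀ at α = 0.05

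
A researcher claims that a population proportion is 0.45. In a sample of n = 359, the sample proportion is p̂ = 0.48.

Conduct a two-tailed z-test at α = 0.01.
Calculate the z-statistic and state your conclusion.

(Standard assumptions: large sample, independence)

Answer: z = 1.1426, fail to reject H₀

Derivation:
H₀: p = 0.45, H₁: p ≠ 0.45
Standard error: SE = √(p₀(1-p₀)/n) = √(0.45×0.55/359) = 0.026257
z-statistic: z = (p̂ - p₀)/SE = (0.48 - 0.45)/0.026257 = 1.1426
Critical value: z_0.005 = ±2.576
p-value = 0.2532
Decision: fail to reject H₀ at α = 0.01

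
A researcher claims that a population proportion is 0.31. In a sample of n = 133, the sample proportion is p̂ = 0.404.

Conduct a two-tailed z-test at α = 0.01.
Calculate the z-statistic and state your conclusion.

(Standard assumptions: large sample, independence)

Answer: z = 2.3440, fail to reject H₀

Derivation:
H₀: p = 0.31, H₁: p ≠ 0.31
Standard error: SE = √(p₀(1-p₀)/n) = √(0.31×0.69/133) = 0.040103
z-statistic: z = (p̂ - p₀)/SE = (0.404 - 0.31)/0.040103 = 2.3440
Critical value: z_0.005 = ±2.576
p-value = 0.0191
Decision: fail to reject H₀ at α = 0.01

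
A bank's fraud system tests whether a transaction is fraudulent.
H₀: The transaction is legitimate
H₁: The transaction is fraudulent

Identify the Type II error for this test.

Answer: Allowing a fraudulent transaction to go through

Derivation:
Type I error: rejecting H₀ when it is actually true (false positive).
Type II error: failing to reject H₀ when H₁ is actually true (false negative).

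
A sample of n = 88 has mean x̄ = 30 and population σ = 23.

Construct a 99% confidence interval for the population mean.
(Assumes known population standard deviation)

Answer: (23.6842, 36.3158)

Derivation:
Confidence level: 99%, α = 0.01
z_0.005 = 2.576
SE = σ/√n = 23/√88 = 2.4518
Margin of error = 2.576 × 2.4518 = 6.3158
CI: x̄ ± margin = 30 ± 6.3158
CI: (23.6842, 36.3158)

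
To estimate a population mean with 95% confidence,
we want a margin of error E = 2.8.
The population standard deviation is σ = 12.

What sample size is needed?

z_0.025 = 1.960
n = (z×σ/E)² = (1.960×12/2.8)²
n = 70.5600
Round up: n = 71

Answer: n = 71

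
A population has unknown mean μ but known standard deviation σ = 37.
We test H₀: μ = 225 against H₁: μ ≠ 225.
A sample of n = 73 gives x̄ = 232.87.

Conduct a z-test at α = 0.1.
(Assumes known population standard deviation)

Standard error: SE = σ/√n = 37/√73 = 4.3305
z-statistic: z = (x̄ - μ₀)/SE = (232.87 - 225)/4.3305 = 1.8173
Critical value: ±1.645
p-value = 0.0692
Decision: reject H₀

Answer: z = 1.8173, reject H₀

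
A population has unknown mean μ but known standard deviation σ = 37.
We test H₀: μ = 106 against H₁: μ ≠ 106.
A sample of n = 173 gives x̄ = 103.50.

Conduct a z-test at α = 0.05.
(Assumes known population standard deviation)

Answer: z = -0.8887, fail to reject H₀

Derivation:
Standard error: SE = σ/√n = 37/√173 = 2.8131
z-statistic: z = (x̄ - μ₀)/SE = (103.50 - 106)/2.8131 = -0.8887
Critical value: ±1.960
p-value = 0.3742
Decision: fail to reject H₀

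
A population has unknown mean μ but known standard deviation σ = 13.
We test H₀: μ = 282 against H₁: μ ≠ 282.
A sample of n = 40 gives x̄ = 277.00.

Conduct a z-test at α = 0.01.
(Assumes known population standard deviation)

Standard error: SE = σ/√n = 13/√40 = 2.0555
z-statistic: z = (x̄ - μ₀)/SE = (277.00 - 282)/2.0555 = -2.4325
Critical value: ±2.576
p-value = 0.0150
Decision: fail to reject H₀

Answer: z = -2.4325, fail to reject H₀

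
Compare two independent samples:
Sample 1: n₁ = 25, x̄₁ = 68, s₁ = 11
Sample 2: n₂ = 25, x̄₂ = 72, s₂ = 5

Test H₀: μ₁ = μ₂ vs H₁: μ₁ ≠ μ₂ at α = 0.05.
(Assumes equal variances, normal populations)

Pooled variance: s²_p = [24×11² + 24×5²]/(48) = 73.0000
s_p = 8.5440
SE = s_p×√(1/n₁ + 1/n₂) = 8.5440×√(1/25 + 1/25) = 2.4166
t = (x̄₁ - x̄₂)/SE = (68 - 72)/2.4166 = -1.6552
df = 48, t-critical = ±2.011
Decision: fail to reject H₀

Answer: t = -1.6552, fail to reject H₀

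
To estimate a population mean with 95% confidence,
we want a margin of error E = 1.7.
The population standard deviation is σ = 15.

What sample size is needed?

Answer: n = 300

Derivation:
z_0.025 = 1.960
n = (z×σ/E)² = (1.960×15/1.7)²
n = 299.0865
Round up: n = 300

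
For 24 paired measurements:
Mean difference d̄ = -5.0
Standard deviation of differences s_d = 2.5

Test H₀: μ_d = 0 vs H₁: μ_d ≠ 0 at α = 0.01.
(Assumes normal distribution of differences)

Answer: t = -9.7982, reject H₀

Derivation:
df = n - 1 = 23
SE = s_d/√n = 2.5/√24 = 0.5103
t = d̄/SE = -5.0/0.5103 = -9.7982
Critical value: t_{0.005,23} = ±2.807
p-value < 0.0001
Decision: reject H₀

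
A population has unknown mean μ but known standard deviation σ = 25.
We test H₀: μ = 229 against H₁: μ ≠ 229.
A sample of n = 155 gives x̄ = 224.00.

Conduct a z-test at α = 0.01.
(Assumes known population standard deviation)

Standard error: SE = σ/√n = 25/√155 = 2.0080
z-statistic: z = (x̄ - μ₀)/SE = (224.00 - 229)/2.0080 = -2.4900
Critical value: ±2.576
p-value = 0.0128
Decision: fail to reject H₀

Answer: z = -2.4900, fail to reject H₀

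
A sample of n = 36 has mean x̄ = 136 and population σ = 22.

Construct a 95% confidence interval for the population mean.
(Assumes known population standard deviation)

Confidence level: 95%, α = 0.05
z_0.025 = 1.960
SE = σ/√n = 22/√36 = 3.6667
Margin of error = 1.960 × 3.6667 = 7.1867
CI: x̄ ± margin = 136 ± 7.1867
CI: (128.8133, 143.1867)

Answer: (128.8133, 143.1867)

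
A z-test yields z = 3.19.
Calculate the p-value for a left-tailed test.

For z = 3.19:
p = P(Z < 3.19) = Φ(3.19) = 0.9993

Answer: p-value ≈ 0.9993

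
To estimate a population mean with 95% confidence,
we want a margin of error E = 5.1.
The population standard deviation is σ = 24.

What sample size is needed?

Answer: n = 86

Derivation:
z_0.025 = 1.960
n = (z×σ/E)² = (1.960×24/5.1)²
n = 85.0735
Round up: n = 86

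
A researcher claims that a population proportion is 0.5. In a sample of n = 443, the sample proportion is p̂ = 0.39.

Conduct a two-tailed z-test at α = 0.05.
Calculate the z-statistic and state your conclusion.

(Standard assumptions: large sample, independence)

H₀: p = 0.5, H₁: p ≠ 0.5
Standard error: SE = √(p₀(1-p₀)/n) = √(0.5×0.5/443) = 0.023756
z-statistic: z = (p̂ - p₀)/SE = (0.39 - 0.5)/0.023756 = -4.6304
Critical value: z_0.025 = ±1.960
p-value < 0.0001
Decision: reject H₀ at α = 0.05

Answer: z = -4.6304, reject H₀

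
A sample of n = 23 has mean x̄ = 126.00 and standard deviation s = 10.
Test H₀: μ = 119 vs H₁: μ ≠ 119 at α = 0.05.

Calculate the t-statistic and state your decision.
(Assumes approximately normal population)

df = n - 1 = 22
SE = s/√n = 10/√23 = 2.0851
t = (x̄ - μ₀)/SE = (126.00 - 119)/2.0851 = 3.3572
Critical value: t_{0.025,22} = ±2.074
p-value ≈ 0.0028
Decision: reject H₀

Answer: t = 3.3572, reject H₀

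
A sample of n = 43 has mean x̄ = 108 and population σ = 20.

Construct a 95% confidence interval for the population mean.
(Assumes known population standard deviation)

Answer: (102.0220, 113.9780)

Derivation:
Confidence level: 95%, α = 0.05
z_0.025 = 1.960
SE = σ/√n = 20/√43 = 3.0500
Margin of error = 1.960 × 3.0500 = 5.9780
CI: x̄ ± margin = 108 ± 5.9780
CI: (102.0220, 113.9780)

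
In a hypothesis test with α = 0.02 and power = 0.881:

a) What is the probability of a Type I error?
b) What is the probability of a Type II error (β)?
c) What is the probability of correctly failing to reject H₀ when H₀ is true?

a) Type I error probability = α = 0.02
b) Power = P(reject H₀ | H₁ true) = 1 - β = 0.881, so Type II error probability = β = 1 - Power = 0.119
c) P(fail to reject H₀ | H₀ true) = 1 - α = 0.98

Answer: a) 0.02, b) 0.119, c) 0.98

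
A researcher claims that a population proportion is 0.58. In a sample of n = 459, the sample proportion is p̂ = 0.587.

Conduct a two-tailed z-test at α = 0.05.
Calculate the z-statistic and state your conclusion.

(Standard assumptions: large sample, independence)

H₀: p = 0.58, H₁: p ≠ 0.58
Standard error: SE = √(p₀(1-p₀)/n) = √(0.58×0.42/459) = 0.023037
z-statistic: z = (p̂ - p₀)/SE = (0.587 - 0.58)/0.023037 = 0.3039
Critical value: z_0.025 = ±1.960
p-value = 0.7612
Decision: fail to reject H₀ at α = 0.05

Answer: z = 0.3039, fail to reject H₀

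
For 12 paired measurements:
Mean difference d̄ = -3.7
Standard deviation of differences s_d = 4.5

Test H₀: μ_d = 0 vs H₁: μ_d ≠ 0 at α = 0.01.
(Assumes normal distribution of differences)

df = n - 1 = 11
SE = s_d/√n = 4.5/√12 = 1.2990
t = d̄/SE = -3.7/1.2990 = -2.8483
Critical value: t_{0.005,11} = ±3.106
p-value ≈ 0.0158
Decision: fail to reject H₀

Answer: t = -2.8483, fail to reject H₀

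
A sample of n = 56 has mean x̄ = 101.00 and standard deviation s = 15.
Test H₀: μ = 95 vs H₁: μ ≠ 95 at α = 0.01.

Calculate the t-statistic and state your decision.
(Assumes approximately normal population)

Answer: t = 2.9933, reject H₀

Derivation:
df = n - 1 = 55
SE = s/√n = 15/√56 = 2.0045
t = (x̄ - μ₀)/SE = (101.00 - 95)/2.0045 = 2.9933
Critical value: t_{0.005,55} = ±2.668
p-value ≈ 0.0041
Decision: reject H₀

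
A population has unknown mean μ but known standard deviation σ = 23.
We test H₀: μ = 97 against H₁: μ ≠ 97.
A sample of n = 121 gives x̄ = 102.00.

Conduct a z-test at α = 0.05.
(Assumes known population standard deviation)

Answer: z = 2.3913, reject H₀

Derivation:
Standard error: SE = σ/√n = 23/√121 = 2.0909
z-statistic: z = (x̄ - μ₀)/SE = (102.00 - 97)/2.0909 = 2.3913
Critical value: ±1.960
p-value = 0.0168
Decision: reject H₀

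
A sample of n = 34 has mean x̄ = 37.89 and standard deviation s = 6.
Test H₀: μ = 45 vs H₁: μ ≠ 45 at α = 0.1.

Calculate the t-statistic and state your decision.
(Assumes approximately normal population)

Answer: t = -6.9096, reject H₀

Derivation:
df = n - 1 = 33
SE = s/√n = 6/√34 = 1.0290
t = (x̄ - μ₀)/SE = (37.89 - 45)/1.0290 = -6.9096
Critical value: t_{0.05,33} = ±1.692
p-value < 0.0001
Decision: reject H₀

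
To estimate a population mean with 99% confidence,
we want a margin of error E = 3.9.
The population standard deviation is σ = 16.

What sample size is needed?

z_0.005 = 2.576
n = (z×σ/E)² = (2.576×16/3.9)²
n = 111.6870
Round up: n = 112

Answer: n = 112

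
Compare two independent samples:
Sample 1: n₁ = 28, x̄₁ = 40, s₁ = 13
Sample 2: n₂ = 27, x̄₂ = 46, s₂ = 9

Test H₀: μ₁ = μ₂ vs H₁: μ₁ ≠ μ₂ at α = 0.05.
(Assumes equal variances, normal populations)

Pooled variance: s²_p = [27×13² + 26×9²]/(53) = 125.8302
s_p = 11.2174
SE = s_p×√(1/n₁ + 1/n₂) = 11.2174×√(1/28 + 1/27) = 3.0256
t = (x̄₁ - x̄₂)/SE = (40 - 46)/3.0256 = -1.9831
df = 53, t-critical = ±2.006
Decision: fail to reject H₀

Answer: t = -1.9831, fail to reject H₀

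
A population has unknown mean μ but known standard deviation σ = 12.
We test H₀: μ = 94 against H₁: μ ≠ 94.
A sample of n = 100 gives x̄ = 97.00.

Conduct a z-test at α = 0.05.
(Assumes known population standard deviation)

Standard error: SE = σ/√n = 12/√100 = 1.2000
z-statistic: z = (x̄ - μ₀)/SE = (97.00 - 94)/1.2000 = 2.5000
Critical value: ±1.960
p-value = 0.0124
Decision: reject H₀

Answer: z = 2.5000, reject H₀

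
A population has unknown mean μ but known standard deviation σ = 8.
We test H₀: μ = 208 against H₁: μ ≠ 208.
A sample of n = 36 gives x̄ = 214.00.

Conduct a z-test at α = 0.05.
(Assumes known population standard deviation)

Standard error: SE = σ/√n = 8/√36 = 1.3333
z-statistic: z = (x̄ - μ₀)/SE = (214.00 - 208)/1.3333 = 4.5001
Critical value: ±1.960
p-value < 0.0001
Decision: reject H₀

Answer: z = 4.5001, reject H₀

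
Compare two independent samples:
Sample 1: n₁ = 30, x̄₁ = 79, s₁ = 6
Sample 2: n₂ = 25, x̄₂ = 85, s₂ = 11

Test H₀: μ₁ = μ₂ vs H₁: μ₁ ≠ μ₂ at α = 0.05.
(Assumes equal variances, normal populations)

Answer: t = -2.5672, reject H₀

Derivation:
Pooled variance: s²_p = [29×6² + 24×11²]/(53) = 74.4906
s_p = 8.6308
SE = s_p×√(1/n₁ + 1/n₂) = 8.6308×√(1/30 + 1/25) = 2.3372
t = (x̄₁ - x̄₂)/SE = (79 - 85)/2.3372 = -2.5672
df = 53, t-critical = ±2.006
Decision: reject H₀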